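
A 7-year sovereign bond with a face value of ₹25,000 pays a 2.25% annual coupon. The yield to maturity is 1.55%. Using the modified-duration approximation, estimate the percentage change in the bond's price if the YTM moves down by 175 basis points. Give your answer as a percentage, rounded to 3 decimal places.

+11.316%

Periodic yield y = 0.0155. Modified duration first:
  t   CF        PV=CF/(1+0.0155)^t    t·PV
  1       562.50       553.9143       553.9143
  2       562.50       545.4597     1,090.9194
  3       562.50       537.1341     1,611.4024
  4       562.50       528.9356     2,115.7425
  5       562.50       520.8623     2,604.3113
  6       562.50       512.9121     3,077.4727
  7    25,562.50    22,953.2312   160,672.6184
  Σ                 26,152.4493   171,726.3810
P = 26,152.4493; D_Mac = 6.56636 yrs; D_mod = 6.56636/(1+0.0155) = 6.46613 yrs.
ΔP/P ≈ -D_mod · Δy = -6.46613 × (-0.0175) = +0.113157 = +11.3157%.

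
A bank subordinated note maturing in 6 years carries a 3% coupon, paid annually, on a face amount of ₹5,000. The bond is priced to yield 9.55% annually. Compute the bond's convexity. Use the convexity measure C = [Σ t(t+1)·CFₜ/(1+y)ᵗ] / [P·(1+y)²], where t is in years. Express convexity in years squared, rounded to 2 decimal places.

31.05

With y = 0.0955:
  t   CF        PV=CF/(1+0.0955)^t    t·PV        t(t+1)·PV
  1       150.00       136.9238       136.9238         273.8476
  2       150.00       124.9875       249.9750         749.9249
  3       150.00       114.0917       342.2751       1,369.1006
  4       150.00       104.1458       416.5832       2,082.9159
  5       150.00        95.0669       475.3345       2,852.0071
  6     5,150.00     2,979.4283    17,876.5698     125,135.9883
  Σ                  3,554.6440    19,497.6613     132,463.7843
P = 3,554.6440.
Convexity = Σ t(t+1)·PV / [P·(1+y)²] = 132,463.7843 / (3,554.6440 × 1.200120) = 31.05105.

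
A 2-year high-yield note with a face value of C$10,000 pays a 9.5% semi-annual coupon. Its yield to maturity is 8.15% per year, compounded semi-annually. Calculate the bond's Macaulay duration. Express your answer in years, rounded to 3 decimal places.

Periodic yield y = 0.04075. Discount each cash flow and weight by its period:
  t   CF        PV=CF/(1+0.04075)^t    t·PV
  1       475.00       456.4016       456.4016
  2       475.00       438.5315       877.0630
  3       475.00       421.3610     1,264.0830
  4    10,475.00     8,928.2913    35,713.1654
  Σ                 10,244.5855    38,310.7130
Price P = Σ PV = 10,244.5855.
Macaulay duration = Σ(t·PV) / P = 38,310.7130 / 10,244.5855 = 3.73961 half-year periods.
In years: 3.73961 / 2 = 1.86980 years.

1.870 years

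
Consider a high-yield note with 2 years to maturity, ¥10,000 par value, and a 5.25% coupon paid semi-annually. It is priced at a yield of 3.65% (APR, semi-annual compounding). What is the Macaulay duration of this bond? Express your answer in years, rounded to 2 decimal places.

1.93 years

Periodic yield y = 0.01825. Discount each cash flow and weight by its period:
  t   CF        PV=CF/(1+0.01825)^t    t·PV
  1       262.50       257.7952       257.7952
  2       262.50       253.1748       506.3496
  3       262.50       248.6372       745.9115
  4    10,262.50     9,546.3092    38,185.2366
  Σ                 10,305.9164    39,695.2930
Price P = Σ PV = 10,305.9164.
Macaulay duration = Σ(t·PV) / P = 39,695.2930 / 10,305.9164 = 3.85170 half-year periods.
In years: 3.85170 / 2 = 1.92585 years.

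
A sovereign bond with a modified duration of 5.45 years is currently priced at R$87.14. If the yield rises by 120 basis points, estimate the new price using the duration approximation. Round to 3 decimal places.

Duration approximation: ΔP/P ≈ -D_mod · Δy = -5.45 × (+0.012) = -0.065400.
New price ≈ 87.14 × (1 - 0.065400) = 81.441044.

R$81.441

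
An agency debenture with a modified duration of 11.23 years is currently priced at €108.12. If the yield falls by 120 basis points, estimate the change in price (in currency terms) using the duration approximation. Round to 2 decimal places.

Duration approximation: ΔP/P ≈ -D_mod · Δy = -11.23 × (-0.012) = +0.134760.
ΔP ≈ 108.12 × (+0.134760) = +14.5702512.

+€14.57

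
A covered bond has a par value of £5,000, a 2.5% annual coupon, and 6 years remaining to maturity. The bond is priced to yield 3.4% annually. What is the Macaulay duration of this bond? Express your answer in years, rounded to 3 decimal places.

Periodic yield y = 0.034. Discount each cash flow and weight by its year:
  t   CF        PV=CF/(1+0.034)^t    t·PV
  1       125.00       120.8897       120.8897
  2       125.00       116.9147       233.8293
  3       125.00       113.0703       339.2108
  4       125.00       109.3523       437.4091
  5       125.00       105.7566       528.7828
  6     5,125.00     4,193.4420    25,160.6518
  Σ                  4,759.4255    26,820.7736
Price P = Σ PV = 4,759.4255.
Macaulay duration = Σ(t·PV) / P = 26,820.7736 / 4,759.4255 = 5.63530 years.

5.635 years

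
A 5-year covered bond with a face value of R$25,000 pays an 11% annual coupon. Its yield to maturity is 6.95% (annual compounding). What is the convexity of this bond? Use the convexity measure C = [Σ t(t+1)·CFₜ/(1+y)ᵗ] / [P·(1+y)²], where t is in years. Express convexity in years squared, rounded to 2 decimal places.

With y = 0.0695:
  t   CF        PV=CF/(1+0.0695)^t    t·PV        t(t+1)·PV
  1     2,750.00     2,571.2950     2,571.2950       5,142.5900
  2     2,750.00     2,404.2029     4,808.4058      14,425.2174
  3     2,750.00     2,247.9690     6,743.9071      26,975.6286
  4     2,750.00     2,101.8878     8,407.5514      42,037.7569
  5    27,750.00    19,831.6588    99,158.2942     594,949.7654
  Σ                 29,157.0136   121,689.4535     683,530.9582
P = 29,157.0136.
Convexity = Σ t(t+1)·PV / [P·(1+y)²] = 683,530.9582 / (29,157.0136 × 1.143830) = 20.49527.

20.50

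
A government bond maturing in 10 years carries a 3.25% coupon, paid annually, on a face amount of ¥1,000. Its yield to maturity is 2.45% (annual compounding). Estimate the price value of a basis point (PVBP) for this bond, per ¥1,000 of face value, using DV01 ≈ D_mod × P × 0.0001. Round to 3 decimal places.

Periodic yield y = 0.0245.
  t   CF        PV=CF/(1+0.0245)^t    t·PV
  1        32.50        31.7228        31.7228
  2        32.50        30.9642        61.9283
  3        32.50        30.2237        90.6711
  4        32.50        29.5009       118.0037
  5        32.50        28.7954       143.9771
  6        32.50        28.1068       168.6409
  7        32.50        27.4347       192.0426
  8        32.50        26.7786       214.2287
  9        32.50        26.1382       235.2438
  10    1,032.50       810.5325     8,105.3250
  Σ                  1,070.1978     9,361.7840
P = 1,070.1978; D_Mac = 8.74771 yrs; D_mod = 8.53852 yrs.
DV01 ≈ 8.53852 × 1,070.1978 × 0.0001 = 0.913791.

¥0.914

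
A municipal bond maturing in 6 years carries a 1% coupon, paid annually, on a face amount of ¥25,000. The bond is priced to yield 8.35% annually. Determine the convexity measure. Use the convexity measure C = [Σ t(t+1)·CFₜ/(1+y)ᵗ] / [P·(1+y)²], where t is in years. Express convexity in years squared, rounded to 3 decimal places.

34.298

With y = 0.0835:
  t   CF        PV=CF/(1+0.0835)^t    t·PV        t(t+1)·PV
  1       250.00       230.7337       230.7337         461.4675
  2       250.00       212.9522       425.9044       1,277.7133
  3       250.00       196.5410       589.6231       2,358.4925
  4       250.00       181.3946       725.5784       3,627.8919
  5       250.00       167.4154       837.0770       5,022.4623
  6    25,250.00    15,605.8665    93,635.1992     655,446.3946
  Σ                 16,594.9035    96,444.1160     668,194.4222
P = 16,594.9035.
Convexity = Σ t(t+1)·PV / [P·(1+y)²] = 668,194.4222 / (16,594.9035 × 1.173972) = 34.29812.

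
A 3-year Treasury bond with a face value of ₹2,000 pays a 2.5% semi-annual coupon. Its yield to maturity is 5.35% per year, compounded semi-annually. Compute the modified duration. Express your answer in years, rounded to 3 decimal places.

Periodic yield y = 0.02675. First find Macaulay duration:
  t   CF        PV=CF/(1+0.02675)^t    t·PV
  1        25.00        24.3487        24.3487
  2        25.00        23.7143        47.4286
  3        25.00        23.0965        69.2895
  4        25.00        22.4947        89.9790
  5        25.00        21.9087       109.5435
  6     2,025.00     1,728.3702    10,370.2209
  Σ                  1,843.9331    10,710.8101
P = 1,843.9331; Macaulay duration = 10,710.8101 / 1,843.9331 = 5.80868 half-year periods = 2.90434 years.
Modified duration = D_Mac / (1 + y) = 2.90434 / 1.02675 = 2.82867 years.

2.829 years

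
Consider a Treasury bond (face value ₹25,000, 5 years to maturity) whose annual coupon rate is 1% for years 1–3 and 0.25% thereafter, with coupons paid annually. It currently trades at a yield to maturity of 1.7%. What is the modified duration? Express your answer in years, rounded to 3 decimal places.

4.824 years

Periodic yield y = 0.017. First find Macaulay duration:
  t   CF        PV=CF/(1+0.017)^t    t·PV
  1       250.00       245.8210       245.8210
  2       250.00       241.7119       483.4239
  3       250.00       237.6715       713.0146
  4        62.50        58.4247       233.6986
  5    25,062.50    23,036.6660   115,183.3299
  Σ                 23,820.2951   116,859.2880
P = 23,820.2951; Macaulay duration = 116,859.2880 / 23,820.2951 = 4.90587 years.
Modified duration = D_Mac / (1 + y) = 4.90587 / 1.017 = 4.82386 years.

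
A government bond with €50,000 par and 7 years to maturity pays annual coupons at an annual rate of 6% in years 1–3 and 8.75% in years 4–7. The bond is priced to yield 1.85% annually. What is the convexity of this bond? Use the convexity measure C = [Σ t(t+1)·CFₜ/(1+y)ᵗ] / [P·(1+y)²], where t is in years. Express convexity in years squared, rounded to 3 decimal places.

43.657

With y = 0.0185:
  t   CF        PV=CF/(1+0.0185)^t    t·PV        t(t+1)·PV
  1     3,000.00     2,945.5081     2,945.5081       5,891.0162
  2     3,000.00     2,892.0060     5,784.0120      17,352.0359
  3     3,000.00     2,839.4757     8,518.4271      34,073.7083
  4     4,375.00     4,065.6868    16,262.7474      81,313.7368
  5     4,375.00     3,991.8378    19,959.1892     119,755.1352
  6     4,375.00     3,919.3302    23,515.9814     164,611.8697
  7    54,375.00    47,826.8785   334,788.1493   2,678,305.1945
  Σ                 68,480.7232   411,774.0144   3,101,302.6966
P = 68,480.7232.
Convexity = Σ t(t+1)·PV / [P·(1+y)²] = 3,101,302.6966 / (68,480.7232 × 1.037342) = 43.65699.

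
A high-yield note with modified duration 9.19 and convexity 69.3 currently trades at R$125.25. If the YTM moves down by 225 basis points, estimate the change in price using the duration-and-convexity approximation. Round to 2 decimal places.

+R$28.10

Duration effect: -D_mod·Δy = -9.19 × (-0.0225) = +0.206775
Convexity effect: ½·C·(Δy)² = 0.5 × 69.3 × (-0.0225)² = +0.0175415625
ΔP/P ≈ +0.206775 + 0.0175415625 = +0.2243165625
ΔP ≈ 125.25 × (+0.2243165625) = +28.095649453125.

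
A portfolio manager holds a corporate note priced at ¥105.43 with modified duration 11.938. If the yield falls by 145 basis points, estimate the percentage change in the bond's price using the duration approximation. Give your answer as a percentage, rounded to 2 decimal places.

Duration approximation: ΔP/P ≈ -D_mod · Δy = -11.938 × (-0.0145) = +0.173101.
As a percentage: +17.3101%.

+17.31%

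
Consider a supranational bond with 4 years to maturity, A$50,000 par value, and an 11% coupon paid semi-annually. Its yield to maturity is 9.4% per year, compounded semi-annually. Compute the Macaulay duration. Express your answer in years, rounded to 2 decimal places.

Periodic yield y = 0.047. Discount each cash flow and weight by its period:
  t   CF        PV=CF/(1+0.047)^t    t·PV
  1     2,750.00     2,626.5521     2,626.5521
  2     2,750.00     2,508.6457     5,017.2914
  3     2,750.00     2,396.0322     7,188.0966
  4     2,750.00     2,288.4739     9,153.8957
  5     2,750.00     2,185.7440    10,928.7198
  6     2,750.00     2,087.6256    12,525.7533
  7     2,750.00     1,993.9117    13,957.3819
  8    52,750.00    36,529.9443   292,239.5548
  Σ                 52,616.9294   353,637.2455
Price P = Σ PV = 52,616.9294.
Macaulay duration = Σ(t·PV) / P = 353,637.2455 / 52,616.9294 = 6.72098 half-year periods.
In years: 6.72098 / 2 = 3.36049 years.

3.36 years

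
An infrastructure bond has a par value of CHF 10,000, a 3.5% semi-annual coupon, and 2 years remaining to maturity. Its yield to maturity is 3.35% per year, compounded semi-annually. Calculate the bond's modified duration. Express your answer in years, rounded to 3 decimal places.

Periodic yield y = 0.01675. First find Macaulay duration:
  t   CF        PV=CF/(1+0.01675)^t    t·PV
  1       175.00       172.1170       172.1170
  2       175.00       169.2816       338.5631
  3       175.00       166.4928       499.4785
  4    10,175.00     9,520.8932    38,083.5728
  Σ                 10,028.7846    39,093.7314
P = 10,028.7846; Macaulay duration = 39,093.7314 / 10,028.7846 = 3.89815 half-year periods = 1.94908 years.
Modified duration = D_Mac / (1 + y) = 1.94908 / 1.01675 = 1.91697 years.

1.917 years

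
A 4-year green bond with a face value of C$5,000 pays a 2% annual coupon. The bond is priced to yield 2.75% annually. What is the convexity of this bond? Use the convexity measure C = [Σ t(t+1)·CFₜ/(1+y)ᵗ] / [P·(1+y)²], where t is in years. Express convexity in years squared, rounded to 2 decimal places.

With y = 0.0275:
  t   CF        PV=CF/(1+0.0275)^t    t·PV        t(t+1)·PV
  1       100.00        97.3236        97.3236         194.6472
  2       100.00        94.7188       189.4377         568.3130
  3       100.00        92.1838       276.5513       1,106.2053
  4     5,100.00     4,575.5452    18,302.1810      91,510.9048
  Σ                  4,859.7715    18,865.4936      93,380.0704
P = 4,859.7715.
Convexity = Σ t(t+1)·PV / [P·(1+y)²] = 93,380.0704 / (4,859.7715 × 1.055756) = 18.20014.

18.20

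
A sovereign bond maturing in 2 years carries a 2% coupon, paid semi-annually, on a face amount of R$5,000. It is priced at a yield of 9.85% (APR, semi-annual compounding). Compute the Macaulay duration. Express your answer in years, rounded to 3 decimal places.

1.968 years

Periodic yield y = 0.04925. Discount each cash flow and weight by its period:
  t   CF        PV=CF/(1+0.04925)^t    t·PV
  1        50.00        47.6531        47.6531
  2        50.00        45.4163        90.8327
  3        50.00        43.2846       129.8537
  4     5,050.00     4,166.5391    16,666.1566
  Σ                  4,302.8931    16,934.4960
Price P = Σ PV = 4,302.8931.
Macaulay duration = Σ(t·PV) / P = 16,934.4960 / 4,302.8931 = 3.93561 half-year periods.
In years: 3.93561 / 2 = 1.96780 years.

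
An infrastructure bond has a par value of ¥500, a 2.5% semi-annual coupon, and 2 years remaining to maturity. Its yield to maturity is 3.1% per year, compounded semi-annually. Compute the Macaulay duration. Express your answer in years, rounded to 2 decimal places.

1.96 years

Periodic yield y = 0.0155. Discount each cash flow and weight by its period:
  t   CF        PV=CF/(1+0.0155)^t    t·PV
  1         6.25         6.1546         6.1546
  2         6.25         6.0607        12.1213
  3         6.25         5.9682        17.9045
  4       506.25       476.0421     1,904.1682
  Σ                    494.2255     1,940.3486
Price P = Σ PV = 494.2255.
Macaulay duration = Σ(t·PV) / P = 1,940.3486 / 494.2255 = 3.92604 half-year periods.
In years: 3.92604 / 2 = 1.96302 years.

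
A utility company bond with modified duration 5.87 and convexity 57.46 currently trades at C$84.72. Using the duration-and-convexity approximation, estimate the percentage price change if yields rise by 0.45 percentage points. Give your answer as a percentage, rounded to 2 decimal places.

-2.58%

Duration effect: -D_mod·Δy = -5.87 × (+0.0045) = -0.026415
Convexity effect: ½·C·(Δy)² = 0.5 × 57.46 × (0.0045)² = +0.0005817825
ΔP/P ≈ -0.026415 + 0.0005817825 = -0.0258332175
= -2.58332175%.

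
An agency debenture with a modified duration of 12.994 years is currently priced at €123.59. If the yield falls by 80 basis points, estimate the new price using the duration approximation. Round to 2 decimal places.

€136.44

Duration approximation: ΔP/P ≈ -D_mod · Δy = -12.994 × (-0.008) = +0.103952.
New price ≈ 123.59 × (1 + 0.103952) = 136.43742768.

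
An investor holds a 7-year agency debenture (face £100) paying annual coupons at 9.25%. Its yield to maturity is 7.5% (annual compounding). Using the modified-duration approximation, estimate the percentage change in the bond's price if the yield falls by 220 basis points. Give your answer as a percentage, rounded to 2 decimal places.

+11.31%

Periodic yield y = 0.075. Modified duration first:
  t   CF        PV=CF/(1+0.075)^t    t·PV
  1         9.25         8.6047         8.6047
  2         9.25         8.0043        16.0087
  3         9.25         7.4459        22.3377
  4         9.25         6.9264        27.7056
  5         9.25         6.4432        32.2158
  6         9.25         5.9936        35.9619
  7       109.25        65.8510       460.9568
  Σ                    109.2691       603.7911
P = 109.2691; D_Mac = 5.52573 yrs; D_mod = 5.52573/(1+0.075) = 5.14021 yrs.
ΔP/P ≈ -D_mod · Δy = -5.14021 × (-0.022) = +0.113085 = +11.3085%.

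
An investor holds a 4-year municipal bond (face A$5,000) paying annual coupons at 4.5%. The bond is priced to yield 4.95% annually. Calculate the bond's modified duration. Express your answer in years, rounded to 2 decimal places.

3.57 years

Periodic yield y = 0.0495. First find Macaulay duration:
  t   CF        PV=CF/(1+0.0495)^t    t·PV
  1       225.00       214.3878       214.3878
  2       225.00       204.2761       408.5523
  3       225.00       194.6414       583.9242
  4     5,225.00     4,306.8180    17,227.2721
  Σ                  4,920.1234    18,434.1364
P = 4,920.1234; Macaulay duration = 18,434.1364 / 4,920.1234 = 3.74668 years.
Modified duration = D_Mac / (1 + y) = 3.74668 / 1.0495 = 3.56997 years.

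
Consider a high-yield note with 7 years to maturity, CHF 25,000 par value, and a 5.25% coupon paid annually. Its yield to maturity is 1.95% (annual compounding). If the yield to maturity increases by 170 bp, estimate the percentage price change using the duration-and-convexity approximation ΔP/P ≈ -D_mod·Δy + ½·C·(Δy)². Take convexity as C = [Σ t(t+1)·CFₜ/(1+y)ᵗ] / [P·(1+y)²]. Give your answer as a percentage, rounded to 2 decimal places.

-9.58%

With y = 0.0195:
  t   CF        PV=CF/(1+0.0195)^t    t·PV        t(t+1)·PV
  1     1,312.50     1,287.3958     1,287.3958       2,574.7916
  2     1,312.50     1,262.7717     2,525.5435       7,576.6304
  3     1,312.50     1,238.6187     3,715.8560      14,863.4240
  4     1,312.50     1,214.9276     4,859.7103      24,298.5516
  5     1,312.50     1,191.6896     5,958.4482      35,750.6890
  6     1,312.50     1,168.8962     7,013.3770      49,093.6387
  7    26,312.50    22,985.3702   160,897.5912   1,287,180.7298
  Σ                 30,349.6697   186,257.9219   1,421,338.4551
P = 30,349.6697; D_Mac = 6.13707 yrs; D_mod = 6.01968 yrs; C = 45.05771.
Duration effect: -6.01968 × (+0.017) = -0.102335
Convexity effect: 0.5 × 45.05771 × (0.017)² = +0.0065108
ΔP/P ≈ -0.102335 + 0.0065108 = -0.095824 = -9.5824%.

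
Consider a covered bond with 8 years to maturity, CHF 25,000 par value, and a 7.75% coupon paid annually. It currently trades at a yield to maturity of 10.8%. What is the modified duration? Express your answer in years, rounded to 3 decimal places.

Periodic yield y = 0.108. First find Macaulay duration:
  t   CF        PV=CF/(1+0.108)^t    t·PV
  1     1,937.50     1,748.6462     1,748.6462
  2     1,937.50     1,578.2005     3,156.4011
  3     1,937.50     1,424.3687     4,273.1062
  4     1,937.50     1,285.5313     5,142.1254
  5     1,937.50     1,160.2268     5,801.1342
  6     1,937.50     1,047.1361     6,282.8168
  7     1,937.50       945.0687     6,615.4810
  8    26,937.50    11,858.7579    94,870.0635
  Σ                 21,047.9365   127,889.7745
P = 21,047.9365; Macaulay duration = 127,889.7745 / 21,047.9365 = 6.07612 years.
Modified duration = D_Mac / (1 + y) = 6.07612 / 1.108 = 5.48386 years.

5.484 years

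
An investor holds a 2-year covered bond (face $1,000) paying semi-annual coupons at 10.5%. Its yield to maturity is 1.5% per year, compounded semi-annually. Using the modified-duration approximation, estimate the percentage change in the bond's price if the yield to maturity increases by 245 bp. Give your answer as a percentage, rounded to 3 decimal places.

-4.542%

Periodic yield y = 0.0075. Modified duration first:
  t   CF        PV=CF/(1+0.0075)^t    t·PV
  1        52.50        52.1092        52.1092
  2        52.50        51.7213       103.4425
  3        52.50        51.3362       154.0087
  4     1,052.50     1,021.5083     4,086.0331
  Σ                  1,176.6750     4,395.5935
P = 1,176.6750; D_Mac = 3.73561 half-year periods = 1.86780 yrs; D_mod = 1.86780/(1+0.0075) = 1.85390 yrs.
ΔP/P ≈ -D_mod · Δy = -1.85390 × (+0.0245) = -0.045421 = -4.5421%.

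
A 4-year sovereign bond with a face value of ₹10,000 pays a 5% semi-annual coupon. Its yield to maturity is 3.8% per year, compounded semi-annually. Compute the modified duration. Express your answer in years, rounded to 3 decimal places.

Periodic yield y = 0.019. First find Macaulay duration:
  t   CF        PV=CF/(1+0.019)^t    t·PV
  1       250.00       245.3386       245.3386
  2       250.00       240.7641       481.5281
  3       250.00       236.2748       708.8245
  4       250.00       231.8693       927.4772
  5       250.00       227.5459     1,137.7297
  6       250.00       223.3032     1,339.8191
  7       250.00       219.1395     1,533.9767
  8    10,250.00     8,817.1939    70,537.5515
  Σ                 10,441.4293    76,912.2454
P = 10,441.4293; Macaulay duration = 76,912.2454 / 10,441.4293 = 7.36606 half-year periods = 3.68303 years.
Modified duration = D_Mac / (1 + y) = 3.68303 / 1.019 = 3.61436 years.

3.614 years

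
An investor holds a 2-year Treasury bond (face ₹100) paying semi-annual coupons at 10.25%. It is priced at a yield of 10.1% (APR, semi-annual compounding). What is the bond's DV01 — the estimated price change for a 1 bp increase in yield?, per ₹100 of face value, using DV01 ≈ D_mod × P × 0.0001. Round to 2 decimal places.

Periodic yield y = 0.0505.
  t   CF        PV=CF/(1+0.0505)^t    t·PV
  1        5.125         4.8786         4.8786
  2        5.125         4.6441         9.2882
  3        5.125         4.4208        13.2625
  4      105.125        86.3221       345.2882
  Σ                    100.2656       372.7176
P = 100.2656; D_Mac = 3.71730 half-year periods = 1.85865 yrs; D_mod = 1.76930 yrs.
DV01 ≈ 1.76930 × 100.2656 × 0.0001 = 0.017740.

₹0.02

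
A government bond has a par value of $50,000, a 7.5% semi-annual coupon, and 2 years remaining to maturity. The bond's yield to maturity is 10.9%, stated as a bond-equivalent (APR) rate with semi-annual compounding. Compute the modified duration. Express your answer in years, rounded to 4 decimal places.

Periodic yield y = 0.0545. First find Macaulay duration:
  t   CF        PV=CF/(1+0.0545)^t    t·PV
  1     1,875.00     1,778.0939     1,778.0939
  2     1,875.00     1,686.1962     3,372.3924
  3     1,875.00     1,599.0481     4,797.1442
  4    51,875.00    41,953.8454   167,815.3816
  Σ                 47,017.1835   177,763.0120
P = 47,017.1835; Macaulay duration = 177,763.0120 / 47,017.1835 = 3.78081 half-year periods = 1.89040 years.
Modified duration = D_Mac / (1 + y) = 1.89040 / 1.0545 = 1.79270 years.

1.7927 years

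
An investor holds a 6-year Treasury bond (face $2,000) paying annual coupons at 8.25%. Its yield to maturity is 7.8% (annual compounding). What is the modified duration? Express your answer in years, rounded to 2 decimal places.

Periodic yield y = 0.078. First find Macaulay duration:
  t   CF        PV=CF/(1+0.078)^t    t·PV
  1       165.00       153.0612       153.0612
  2       165.00       141.9863       283.9726
  3       165.00       131.7127       395.1381
  4       165.00       122.1825       488.7299
  5       165.00       113.3418       566.7090
  6     2,165.00     1,379.5751     8,277.4504
  Σ                  2,041.8596    10,165.0612
P = 2,041.8596; Macaulay duration = 10,165.0612 / 2,041.8596 = 4.97834 years.
Modified duration = D_Mac / (1 + y) = 4.97834 / 1.078 = 4.61812 years.

4.62 years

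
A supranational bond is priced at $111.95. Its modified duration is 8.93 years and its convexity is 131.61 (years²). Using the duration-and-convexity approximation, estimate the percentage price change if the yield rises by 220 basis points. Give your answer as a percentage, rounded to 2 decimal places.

-16.46%

Duration effect: -D_mod·Δy = -8.93 × (+0.022) = -0.196460
Convexity effect: ½·C·(Δy)² = 0.5 × 131.61 × (0.022)² = +0.03184962
ΔP/P ≈ -0.196460 + 0.03184962 = -0.16461038
= -16.461038%.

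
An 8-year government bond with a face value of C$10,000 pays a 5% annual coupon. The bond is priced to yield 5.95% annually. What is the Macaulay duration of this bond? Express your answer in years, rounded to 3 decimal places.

6.743 years

Periodic yield y = 0.0595. Discount each cash flow and weight by its year:
  t   CF        PV=CF/(1+0.0595)^t    t·PV
  1       500.00       471.9207       471.9207
  2       500.00       445.4183       890.8367
  3       500.00       420.4043     1,261.2128
  4       500.00       396.7950     1,587.1799
  5       500.00       374.5115     1,872.5577
  6       500.00       353.4795     2,120.8770
  7       500.00       333.6286     2,335.4002
  8    10,500.00     6,612.7425    52,901.9399
  Σ                  9,408.9004    63,441.9249
Price P = Σ PV = 9,408.9004.
Macaulay duration = Σ(t·PV) / P = 63,441.9249 / 9,408.9004 = 6.74276 years.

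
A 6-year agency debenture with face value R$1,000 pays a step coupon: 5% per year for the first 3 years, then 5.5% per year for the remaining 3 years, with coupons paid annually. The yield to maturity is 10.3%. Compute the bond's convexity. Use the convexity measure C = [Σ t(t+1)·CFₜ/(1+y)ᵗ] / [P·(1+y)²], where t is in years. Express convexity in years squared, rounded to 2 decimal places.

With y = 0.103:
  t   CF        PV=CF/(1+0.103)^t    t·PV        t(t+1)·PV
  1        50.00        45.3309        45.3309          90.6618
  2        50.00        41.0978        82.1957         246.5870
  3        50.00        37.2601       111.7802         447.1206
  4        55.00        37.1587       148.6348         743.1742
  5        55.00        33.6888       168.4438       1,010.6630
  6     1,055.00       585.8675     3,515.2048      24,606.4338
  Σ                    780.4038     4,071.5903      27,144.6405
P = 780.4038.
Convexity = Σ t(t+1)·PV / [P·(1+y)²] = 27,144.6405 / (780.4038 × 1.216609) = 28.58997.

28.59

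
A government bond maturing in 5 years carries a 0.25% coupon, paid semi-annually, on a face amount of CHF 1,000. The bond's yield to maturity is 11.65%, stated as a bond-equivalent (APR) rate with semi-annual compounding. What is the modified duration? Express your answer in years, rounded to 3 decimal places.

Periodic yield y = 0.05825. First find Macaulay duration:
  t   CF        PV=CF/(1+0.05825)^t    t·PV
  1         1.25         1.1812         1.1812
  2         1.25         1.1162         2.2324
  3         1.25         1.0547         3.1642
  4         1.25         0.9967         3.9867
  5         1.25         0.9418         4.7091
  6         1.25         0.8900         5.3399
  7         1.25         0.8410         5.8869
  8         1.25         0.7947         6.3576
  9         1.25         0.7510         6.7586
  10    1,001.25       568.4074     5,684.0744
  Σ                    576.9747     5,723.6911
P = 576.9747; Macaulay duration = 5,723.6911 / 576.9747 = 9.92018 half-year periods = 4.96009 years.
Modified duration = D_Mac / (1 + y) = 4.96009 / 1.05825 = 4.68707 years.

4.687 years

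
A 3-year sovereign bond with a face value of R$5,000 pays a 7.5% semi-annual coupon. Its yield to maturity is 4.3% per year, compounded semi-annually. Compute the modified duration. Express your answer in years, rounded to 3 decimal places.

Periodic yield y = 0.0215. First find Macaulay duration:
  t   CF        PV=CF/(1+0.0215)^t    t·PV
  1       187.50       183.5536       183.5536
  2       187.50       179.6903       359.3805
  3       187.50       175.9082       527.7247
  4       187.50       172.2058       688.8232
  5       187.50       168.5813       842.9065
  6     5,187.50     4,565.9156    27,395.4939
  Σ                  5,445.8548    29,997.8824
P = 5,445.8548; Macaulay duration = 29,997.8824 / 5,445.8548 = 5.50839 half-year periods = 2.75419 years.
Modified duration = D_Mac / (1 + y) = 2.75419 / 1.0215 = 2.69623 years.

2.696 years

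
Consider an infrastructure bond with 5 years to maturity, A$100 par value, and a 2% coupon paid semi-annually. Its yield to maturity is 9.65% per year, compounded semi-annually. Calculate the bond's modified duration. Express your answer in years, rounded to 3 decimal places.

4.511 years

Periodic yield y = 0.04825. First find Macaulay duration:
  t   CF        PV=CF/(1+0.04825)^t    t·PV
  1         1.00         0.9540         0.9540
  2         1.00         0.9101         1.8201
  3         1.00         0.8682         2.6045
  4         1.00         0.8282         3.3128
  5         1.00         0.7901         3.9504
  6         1.00         0.7537         4.5223
  7         1.00         0.7190         5.0332
  8         1.00         0.6859         5.4875
  9         1.00         0.6544         5.8892
  10      101.00        63.0482       630.4820
  Σ                     70.2117       664.0561
P = 70.2117; Macaulay duration = 664.0561 / 70.2117 = 9.45791 half-year periods = 4.72895 years.
Modified duration = D_Mac / (1 + y) = 4.72895 / 1.04825 = 4.51128 years.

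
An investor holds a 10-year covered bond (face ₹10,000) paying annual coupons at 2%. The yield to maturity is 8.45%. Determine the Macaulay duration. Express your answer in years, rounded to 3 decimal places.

8.821 years

Periodic yield y = 0.0845. Discount each cash flow and weight by its year:
  t   CF        PV=CF/(1+0.0845)^t    t·PV
  1       200.00       184.4168       184.4168
  2       200.00       170.0477       340.0955
  3       200.00       156.7983       470.3949
  4       200.00       144.5812       578.3247
  5       200.00       133.3160       666.5799
  6       200.00       122.9285       737.5711
  7       200.00       113.3504       793.4529
  8       200.00       104.5186       836.1487
  9       200.00        96.3749       867.3742
  10   10,200.00     4,532.1535    45,321.5348
  Σ                  5,758.4859    50,795.8935
Price P = Σ PV = 5,758.4859.
Macaulay duration = Σ(t·PV) / P = 50,795.8935 / 5,758.4859 = 8.82105 years.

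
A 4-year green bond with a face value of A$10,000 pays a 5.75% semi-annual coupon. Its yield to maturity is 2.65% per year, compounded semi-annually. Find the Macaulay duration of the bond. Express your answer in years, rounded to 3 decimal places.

Periodic yield y = 0.01325. Discount each cash flow and weight by its period:
  t   CF        PV=CF/(1+0.01325)^t    t·PV
  1       287.50       283.7404       283.7404
  2       287.50       280.0300       560.0601
  3       287.50       276.3682       829.1045
  4       287.50       272.7542     1,091.0167
  5       287.50       269.1874     1,345.9372
  6       287.50       265.6673     1,594.0041
  7       287.50       262.1933     1,835.3530
  8    10,287.50     9,259.2743    74,074.1942
  Σ                 11,169.2152    81,613.4101
Price P = Σ PV = 11,169.2152.
Macaulay duration = Σ(t·PV) / P = 81,613.4101 / 11,169.2152 = 7.30700 half-year periods.
In years: 7.30700 / 2 = 3.65350 years.

3.653 years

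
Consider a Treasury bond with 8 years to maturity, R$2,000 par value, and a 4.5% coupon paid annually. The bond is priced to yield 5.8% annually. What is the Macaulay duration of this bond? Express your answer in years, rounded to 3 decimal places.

6.836 years

Periodic yield y = 0.058. Discount each cash flow and weight by its year:
  t   CF        PV=CF/(1+0.058)^t    t·PV
  1        90.00        85.0662        85.0662
  2        90.00        80.4028       160.8056
  3        90.00        75.9951       227.9853
  4        90.00        71.8290       287.3160
  5        90.00        67.8913       339.4565
  6        90.00        64.1695       385.0169
  7        90.00        60.6517       424.5618
  8     2,090.00     1,331.2541    10,650.0325
  Σ                  1,837.2596    12,560.2407
Price P = Σ PV = 1,837.2596.
Macaulay duration = Σ(t·PV) / P = 12,560.2407 / 1,837.2596 = 6.83640 years.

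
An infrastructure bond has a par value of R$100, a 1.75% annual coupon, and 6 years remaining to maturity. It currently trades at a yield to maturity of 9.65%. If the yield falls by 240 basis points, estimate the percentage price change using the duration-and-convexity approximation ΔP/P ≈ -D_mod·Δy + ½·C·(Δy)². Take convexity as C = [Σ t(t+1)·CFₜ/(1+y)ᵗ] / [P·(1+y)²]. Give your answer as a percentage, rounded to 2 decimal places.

+13.35%

With y = 0.0965:
  t   CF        PV=CF/(1+0.0965)^t    t·PV        t(t+1)·PV
  1         1.75         1.5960         1.5960           3.1920
  2         1.75         1.4555         2.9111           8.7332
  3         1.75         1.3274         3.9823          15.9292
  4         1.75         1.2106         4.8424          24.2122
  5         1.75         1.1041         5.5203          33.1220
  6       101.75        58.5440       351.2642       2,458.8492
  Σ                     65.2376       370.1163       2,544.0376
P = 65.2376; D_Mac = 5.67335 yrs; D_mod = 5.17406 yrs; C = 32.43456.
Duration effect: -5.17406 × (-0.024) = +0.124177
Convexity effect: 0.5 × 32.43456 × (-0.024)² = +0.0093412
ΔP/P ≈ +0.124177 + 0.0093412 = +0.133519 = +13.3519%.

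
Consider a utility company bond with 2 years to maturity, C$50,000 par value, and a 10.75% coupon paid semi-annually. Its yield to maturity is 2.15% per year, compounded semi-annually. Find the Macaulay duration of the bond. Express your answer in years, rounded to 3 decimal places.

1.864 years

Periodic yield y = 0.01075. Discount each cash flow and weight by its period:
  t   CF        PV=CF/(1+0.01075)^t    t·PV
  1     2,687.50     2,658.9166     2,658.9166
  2     2,687.50     2,630.6373     5,261.2746
  3     2,687.50     2,602.6587     7,807.9761
  4    52,687.50    50,481.5396   201,926.1585
  Σ                 58,373.7523   217,654.3259
Price P = Σ PV = 58,373.7523.
Macaulay duration = Σ(t·PV) / P = 217,654.3259 / 58,373.7523 = 3.72863 half-year periods.
In years: 3.72863 / 2 = 1.86432 years.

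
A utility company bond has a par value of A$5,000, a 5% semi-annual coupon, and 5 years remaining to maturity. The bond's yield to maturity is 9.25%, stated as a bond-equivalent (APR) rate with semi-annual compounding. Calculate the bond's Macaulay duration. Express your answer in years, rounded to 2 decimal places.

4.42 years

Periodic yield y = 0.04625. Discount each cash flow and weight by its period:
  t   CF        PV=CF/(1+0.04625)^t    t·PV
  1       125.00       119.4743       119.4743
  2       125.00       114.1929       228.3858
  3       125.00       109.1449       327.4348
  4       125.00       104.3201       417.2805
  5       125.00        99.7086       498.5430
  6       125.00        95.3009       571.8056
  7       125.00        91.0881       637.6168
  8       125.00        87.0615       696.4922
  9       125.00        83.2129       748.9163
  10    5,125.00     3,260.9126    32,609.1261
  Σ                  4,164.4170    36,855.0755
Price P = Σ PV = 4,164.4170.
Macaulay duration = Σ(t·PV) / P = 36,855.0755 / 4,164.4170 = 8.85000 half-year periods.
In years: 8.85000 / 2 = 4.42500 years.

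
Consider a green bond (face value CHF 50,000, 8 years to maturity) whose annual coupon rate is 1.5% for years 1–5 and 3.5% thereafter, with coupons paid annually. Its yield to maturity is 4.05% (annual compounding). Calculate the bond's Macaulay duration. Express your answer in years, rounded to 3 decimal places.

7.519 years

Periodic yield y = 0.0405. Discount each cash flow and weight by its year:
  t   CF        PV=CF/(1+0.0405)^t    t·PV
  1       750.00       720.8073       720.8073
  2       750.00       692.7509     1,385.5018
  3       750.00       665.7865     1,997.3596
  4       750.00       639.8717     2,559.4869
  5       750.00       614.9656     3,074.8281
  6     1,750.00     1,379.0676     8,274.4053
  7     1,750.00     1,325.3893     9,277.7250
  8    51,750.00    37,668.0968   301,344.7744
  Σ                 43,706.7357   328,634.8885
Price P = Σ PV = 43,706.7357.
Macaulay duration = Σ(t·PV) / P = 328,634.8885 / 43,706.7357 = 7.51909 years.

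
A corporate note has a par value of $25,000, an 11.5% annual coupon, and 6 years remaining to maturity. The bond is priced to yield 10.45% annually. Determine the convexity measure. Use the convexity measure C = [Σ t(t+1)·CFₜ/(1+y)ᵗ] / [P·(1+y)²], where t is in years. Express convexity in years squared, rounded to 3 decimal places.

With y = 0.1045:
  t   CF        PV=CF/(1+0.1045)^t    t·PV        t(t+1)·PV
  1     2,875.00     2,602.9878     2,602.9878       5,205.9756
  2     2,875.00     2,356.7114     4,713.4229      14,140.2686
  3     2,875.00     2,133.7360     6,401.2081      25,604.8322
  4     2,875.00     1,931.8570     7,727.4279      38,637.1393
  5     2,875.00     1,749.0783     8,745.3914      52,472.3485
  6    27,875.00    15,353.9653    92,123.7918     644,866.5427
  Σ                 26,128.3358   122,314.2298     780,927.1069
P = 26,128.3358.
Convexity = Σ t(t+1)·PV / [P·(1+y)²] = 780,927.1069 / (26,128.3358 × 1.219920) = 24.50007.

24.500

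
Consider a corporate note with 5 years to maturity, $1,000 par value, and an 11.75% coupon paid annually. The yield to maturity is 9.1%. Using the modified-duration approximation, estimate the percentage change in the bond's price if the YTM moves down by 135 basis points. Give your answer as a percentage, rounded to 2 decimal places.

+5.08%

Periodic yield y = 0.091. Modified duration first:
  t   CF        PV=CF/(1+0.091)^t    t·PV
  1       117.50       107.6994       107.6994
  2       117.50        98.7162       197.4324
  3       117.50        90.4823       271.4469
  4       117.50        82.9352       331.7408
  5     1,117.50       722.9758     3,614.8792
  Σ                  1,102.8089     4,523.1985
P = 1,102.8089; D_Mac = 4.10153 yrs; D_mod = 4.10153/(1+0.091) = 3.75942 yrs.
ΔP/P ≈ -D_mod · Δy = -3.75942 × (-0.0135) = +0.050752 = +5.0752%.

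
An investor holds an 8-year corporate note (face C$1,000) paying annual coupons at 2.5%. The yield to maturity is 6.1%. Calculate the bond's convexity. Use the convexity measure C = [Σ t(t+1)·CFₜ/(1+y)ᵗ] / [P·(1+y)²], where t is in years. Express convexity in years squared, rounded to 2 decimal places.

56.00

With y = 0.061:
  t   CF        PV=CF/(1+0.061)^t    t·PV        t(t+1)·PV
  1        25.00        23.5627        23.5627          47.1254
  2        25.00        22.2080        44.4160         133.2479
  3        25.00        20.9312        62.7936         251.1742
  4        25.00        19.7278        78.9112         394.5558
  5        25.00        18.5936        92.9679         557.8075
  6        25.00        17.5246       105.1475         736.0325
  7        25.00        16.5170       115.6193         924.9545
  8     1,025.00       638.2647     5,106.1172      45,955.0550
  Σ                    777.3295     5,629.5353      48,999.9529
P = 777.3295.
Convexity = Σ t(t+1)·PV / [P·(1+y)²] = 48,999.9529 / (777.3295 × 1.125721) = 55.99635.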